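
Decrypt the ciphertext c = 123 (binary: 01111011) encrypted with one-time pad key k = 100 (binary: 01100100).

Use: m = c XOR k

Step 1: XOR ciphertext with key:
  Ciphertext: 01111011
  Key:        01100100
  XOR:        00011111
Step 2: Plaintext = 00011111 = 31 in decimal.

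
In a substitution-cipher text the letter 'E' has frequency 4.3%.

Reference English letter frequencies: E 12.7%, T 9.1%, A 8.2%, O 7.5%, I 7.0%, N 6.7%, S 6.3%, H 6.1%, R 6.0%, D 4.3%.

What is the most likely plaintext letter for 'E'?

Step 1: The observed frequency is 4.3%.
Step 2: Compare with English frequencies:
  E: 12.7% (difference: 8.4%)
  T: 9.1% (difference: 4.8%)
  A: 8.2% (difference: 3.9%)
  O: 7.5% (difference: 3.2%)
  I: 7.0% (difference: 2.7%)
  N: 6.7% (difference: 2.4%)
  S: 6.3% (difference: 2.0%)
  H: 6.1% (difference: 1.8%)
  R: 6.0% (difference: 1.7%)
  D: 4.3% (difference: 0.0%) <-- closest
Step 3: 'E' most likely represents 'D' (frequency 4.3%).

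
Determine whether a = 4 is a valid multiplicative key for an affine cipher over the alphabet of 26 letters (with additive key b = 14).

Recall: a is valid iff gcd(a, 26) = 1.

Step 1: Compute gcd(4, 26).
Step 2: gcd(4, 26) = 2.
Since gcd = 2 != 1, 4 shares a common factor with 26, so it cannot be used.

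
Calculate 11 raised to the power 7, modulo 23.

Step 1: Compute 11^7 mod 23 step by step, reducing modulo 23 at each step.
  11^1 mod 23 = 11
  11^2 mod 23 = (11 * 11) mod 23 = 6
  11^3 mod 23 = (6 * 11) mod 23 = 20
  11^4 mod 23 = (20 * 11) mod 23 = 13
  11^5 mod 23 = (13 * 11) mod 23 = 5
  11^6 mod 23 = (5 * 11) mod 23 = 9
  11^7 mod 23 = (9 * 11) mod 23 = 7
Step 2: Result = 7.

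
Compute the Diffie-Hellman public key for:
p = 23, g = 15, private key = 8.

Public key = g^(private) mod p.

Step 1: A = g^a mod p = 15^8 mod 23.
  15^1 mod 23 = 15
  15^2 mod 23 = (15 * 15) mod 23 = 18
  15^3 mod 23 = (18 * 15) mod 23 = 17
  15^4 mod 23 = (17 * 15) mod 23 = 2
  15^5 mod 23 = (2 * 15) mod 23 = 7
  15^6 mod 23 = (7 * 15) mod 23 = 13
  15^7 mod 23 = (13 * 15) mod 23 = 11
  15^8 mod 23 = (11 * 15) mod 23 = 4
Result: A = 4.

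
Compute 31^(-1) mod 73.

Step 1: We need x such that 31 * x = 1 (mod 73).
Step 2: Using the extended Euclidean algorithm or trial:
  31 * 33 = 1023 = 14 * 73 + 1.
Step 3: Since 1023 mod 73 = 1, the inverse is x = 33.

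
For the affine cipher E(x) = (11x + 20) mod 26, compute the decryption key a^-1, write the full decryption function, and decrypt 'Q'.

Step 1: Find a^-1, the modular inverse of 11 mod 26.
Step 2: We need 11 * a^-1 = 1 (mod 26).
Step 3: 11 * 19 = 209 = 8 * 26 + 1, so a^-1 = 19.
Step 4: D(y) = 19(y - 20) mod 26.
Step 5: Apply to 'Q' (y = 16): D(16) = 19 * (16 - 20) mod 26 = 19 * -4 mod 26 = 2 -> 'C'.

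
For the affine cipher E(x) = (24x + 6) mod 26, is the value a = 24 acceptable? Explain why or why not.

Step 1: Compute gcd(24, 26).
Step 2: gcd(24, 26) = 2.
Since gcd = 2 != 1, 24 shares a common factor with 26, so it cannot be used.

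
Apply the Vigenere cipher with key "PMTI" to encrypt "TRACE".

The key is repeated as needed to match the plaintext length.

Step 1: Repeat key to match plaintext length:
  Plaintext: TRACE
  Key:       PMTIP
Step 2: Encrypt each letter:
  T(19) + P(15) = (19+15) mod 26 = 8 = I
  R(17) + M(12) = (17+12) mod 26 = 3 = D
  A(0) + T(19) = (0+19) mod 26 = 19 = T
  C(2) + I(8) = (2+8) mod 26 = 10 = K
  E(4) + P(15) = (4+15) mod 26 = 19 = T
Ciphertext: IDTKT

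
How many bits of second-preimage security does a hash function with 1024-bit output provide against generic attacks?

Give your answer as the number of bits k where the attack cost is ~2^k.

Step 1: The hash has a 1024-bit output.
Step 2: Second-preimage resistance means: given a specific input x, it should be infeasible to find a different y with h(y) = h(x).
With a 1024-bit output, a generic search for a second preimage costs about 2^1024 evaluations (each trial matches the fixed target with probability 2^-1024).
Step 3: Security level = 1024 bits.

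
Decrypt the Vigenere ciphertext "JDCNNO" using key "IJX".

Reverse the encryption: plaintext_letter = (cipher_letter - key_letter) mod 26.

Step 1: Extend key: IJXIJX
Step 2: Decrypt each letter (c - k) mod 26:
  J(9) - I(8) = (9-8) mod 26 = 1 = B
  D(3) - J(9) = (3-9) mod 26 = 20 = U
  C(2) - X(23) = (2-23) mod 26 = 5 = F
  N(13) - I(8) = (13-8) mod 26 = 5 = F
  N(13) - J(9) = (13-9) mod 26 = 4 = E
  O(14) - X(23) = (14-23) mod 26 = 17 = R
Plaintext: BUFFER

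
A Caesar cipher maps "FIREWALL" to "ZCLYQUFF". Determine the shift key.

Step 1: Compare first letters: F (position 5) -> Z (position 25).
Step 2: Shift = (25 - 5) mod 26 = 20.
The shift value is 20.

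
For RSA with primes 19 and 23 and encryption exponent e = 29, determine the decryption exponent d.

Step 1: n = 19 * 23 = 437.
Step 2: phi(n) = 18 * 22 = 396.
Step 3: Find d such that 29 * d = 1 (mod 396).
Step 4: d = 29^(-1) mod 396 = 41.
Verification: 29 * 41 = 1189 = 3 * 396 + 1.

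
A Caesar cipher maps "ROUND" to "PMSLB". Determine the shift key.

Step 1: Compare first letters: R (position 17) -> P (position 15).
Step 2: Shift = (15 - 17) mod 26 = 24.
The shift value is 24.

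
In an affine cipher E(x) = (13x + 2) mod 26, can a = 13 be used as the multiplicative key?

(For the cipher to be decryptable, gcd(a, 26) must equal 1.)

Step 1: Compute gcd(13, 26).
Step 2: gcd(13, 26) = 13.
Since gcd = 13 != 1, 13 shares a common factor with 26, so it cannot be used.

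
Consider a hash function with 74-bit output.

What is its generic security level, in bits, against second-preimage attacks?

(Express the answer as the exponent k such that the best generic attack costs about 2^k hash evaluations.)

Step 1: The hash has a 74-bit output.
Step 2: Second-preimage resistance means: given a specific input x, it should be infeasible to find a different y with h(y) = h(x).
With a 74-bit output, a generic search for a second preimage costs about 2^74 evaluations (each trial matches the fixed target with probability 2^-74).
Step 3: Security level = 74 bits.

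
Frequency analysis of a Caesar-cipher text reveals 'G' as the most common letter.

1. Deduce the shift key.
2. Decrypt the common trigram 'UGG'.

Step 1: In English, 'E' is the most frequent letter (12.7%).
Step 2: The most frequent ciphertext letter is 'G' (position 6).
Step 3: Shift = (6 - 4) mod 26 = 2.
Step 4: Decrypt 'UGG' by shifting back 2:
  U -> S
  G -> E
  G -> E
Step 5: 'UGG' decrypts to 'SEE'.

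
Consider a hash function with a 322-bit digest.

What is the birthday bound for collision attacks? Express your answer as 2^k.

Step 1: The birthday paradox gives collision probability ~50% after sqrt(2^n) = 2^(n/2) hashes.
Step 2: For 322-bit output: 2^(322/2) = 2^161.
Step 3: Approximately 2^161 hash computations needed.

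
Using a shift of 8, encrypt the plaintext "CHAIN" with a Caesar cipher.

Step 1: For each letter, shift forward by 8 positions (mod 26).
  C (position 2) -> position (2+8) mod 26 = 10 -> K
  H (position 7) -> position (7+8) mod 26 = 15 -> P
  A (position 0) -> position (0+8) mod 26 = 8 -> I
  I (position 8) -> position (8+8) mod 26 = 16 -> Q
  N (position 13) -> position (13+8) mod 26 = 21 -> V
Result: KPIQV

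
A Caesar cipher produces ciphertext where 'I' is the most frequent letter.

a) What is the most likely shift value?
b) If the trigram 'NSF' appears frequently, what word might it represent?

Step 1: In English, 'E' is the most frequent letter (12.7%).
Step 2: The most frequent ciphertext letter is 'I' (position 8).
Step 3: Shift = (8 - 4) mod 26 = 4.
Step 4: Decrypt 'NSF' by shifting back 4:
  N -> J
  S -> O
  F -> B
Step 5: 'NSF' decrypts to 'JOB'.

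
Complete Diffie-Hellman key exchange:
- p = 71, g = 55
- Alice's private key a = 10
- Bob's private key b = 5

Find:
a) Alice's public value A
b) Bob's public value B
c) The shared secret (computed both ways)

Step 1: A = g^a mod p = 55^10 mod 71 = 32.
Step 2: B = g^b mod p = 55^5 mod 71 = 23.
Step 3: Alice computes s = B^a mod p = 23^10 mod 71 = 45.
Step 4: Bob computes s = A^b mod p = 32^5 mod 71 = 45.
Both sides agree: shared secret = 45.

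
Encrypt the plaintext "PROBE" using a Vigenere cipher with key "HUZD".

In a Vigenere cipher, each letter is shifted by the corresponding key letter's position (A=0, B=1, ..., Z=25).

Step 1: Repeat key to match plaintext length:
  Plaintext: PROBE
  Key:       HUZDH
Step 2: Encrypt each letter:
  P(15) + H(7) = (15+7) mod 26 = 22 = W
  R(17) + U(20) = (17+20) mod 26 = 11 = L
  O(14) + Z(25) = (14+25) mod 26 = 13 = N
  B(1) + D(3) = (1+3) mod 26 = 4 = E
  E(4) + H(7) = (4+7) mod 26 = 11 = L
Ciphertext: WLNEL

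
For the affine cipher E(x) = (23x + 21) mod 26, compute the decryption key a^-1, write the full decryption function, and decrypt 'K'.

Step 1: Find a^-1, the modular inverse of 23 mod 26.
Step 2: We need 23 * a^-1 = 1 (mod 26).
Step 3: 23 * 17 = 391 = 15 * 26 + 1, so a^-1 = 17.
Step 4: D(y) = 17(y - 21) mod 26.
Step 5: Apply to 'K' (y = 10): D(10) = 17 * (10 - 21) mod 26 = 17 * -11 mod 26 = 21 -> 'V'.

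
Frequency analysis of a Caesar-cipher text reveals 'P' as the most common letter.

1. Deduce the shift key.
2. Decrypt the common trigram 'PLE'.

Step 1: In English, 'E' is the most frequent letter (12.7%).
Step 2: The most frequent ciphertext letter is 'P' (position 15).
Step 3: Shift = (15 - 4) mod 26 = 11.
Step 4: Decrypt 'PLE' by shifting back 11:
  P -> E
  L -> A
  E -> T
Step 5: 'PLE' decrypts to 'EAT'.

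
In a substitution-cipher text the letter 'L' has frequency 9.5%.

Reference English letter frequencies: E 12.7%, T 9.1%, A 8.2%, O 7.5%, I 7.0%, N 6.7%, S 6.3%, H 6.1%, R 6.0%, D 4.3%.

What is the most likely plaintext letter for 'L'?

Step 1: The observed frequency is 9.5%.
Step 2: Compare with English frequencies:
  E: 12.7% (difference: 3.2%)
  T: 9.1% (difference: 0.4%) <-- closest
  A: 8.2% (difference: 1.3%)
  O: 7.5% (difference: 2.0%)
  I: 7.0% (difference: 2.5%)
  N: 6.7% (difference: 2.8%)
  S: 6.3% (difference: 3.2%)
  H: 6.1% (difference: 3.4%)
  R: 6.0% (difference: 3.5%)
  D: 4.3% (difference: 5.2%)
Step 3: 'L' most likely represents 'T' (frequency 9.1%).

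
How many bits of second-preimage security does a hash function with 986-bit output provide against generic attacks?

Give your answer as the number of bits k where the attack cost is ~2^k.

Step 1: The hash has a 986-bit output.
Step 2: Second-preimage resistance means: given a specific input x, it should be infeasible to find a different y with h(y) = h(x).
With a 986-bit output, a generic search for a second preimage costs about 2^986 evaluations (each trial matches the fixed target with probability 2^-986).
Step 3: Security level = 986 bits.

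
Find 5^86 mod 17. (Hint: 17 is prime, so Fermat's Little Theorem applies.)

Step 1: Since 17 is prime, by Fermat's Little Theorem: 5^16 = 1 (mod 17).
Step 2: Reduce exponent: 86 mod 16 = 6.
Step 3: So 5^86 = 5^6 (mod 17).
Step 4: 5^6 mod 17 = 2.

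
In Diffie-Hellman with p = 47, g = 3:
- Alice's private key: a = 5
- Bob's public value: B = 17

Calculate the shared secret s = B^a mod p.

Step 1: s = B^a mod p = 17^5 mod 47.
  17^1 mod 47 = 17
  17^2 mod 47 = (17 * 17) mod 47 = 7
  17^3 mod 47 = (7 * 17) mod 47 = 25
  17^4 mod 47 = (25 * 17) mod 47 = 2
  17^5 mod 47 = (2 * 17) mod 47 = 34
Result: shared secret = 34.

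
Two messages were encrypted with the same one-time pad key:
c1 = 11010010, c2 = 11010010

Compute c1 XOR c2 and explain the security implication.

Step 1: c1 XOR c2 = (m1 XOR k) XOR (m2 XOR k).
Step 2: By XOR associativity/commutativity: = m1 XOR m2 XOR k XOR k = m1 XOR m2.
Step 3: 11010010 XOR 11010010 = 00000000 = 0.
Step 4: The key cancels out! An attacker learns m1 XOR m2 = 0, revealing the relationship between plaintexts.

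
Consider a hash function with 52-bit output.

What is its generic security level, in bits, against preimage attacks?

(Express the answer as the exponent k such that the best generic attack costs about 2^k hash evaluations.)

Step 1: The hash has a 52-bit output.
Step 2: Preimage resistance means: given a digest h(x), it should be infeasible to find any input that hashes to it.
With a 52-bit output there are 2^52 possible digests, so a generic brute-force preimage search costs about 2^52 evaluations.
Step 3: Security level = 52 bits.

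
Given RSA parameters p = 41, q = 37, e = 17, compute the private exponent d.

Step 1: n = 41 * 37 = 1517.
Step 2: phi(n) = 40 * 36 = 1440.
Step 3: Find d such that 17 * d = 1 (mod 1440).
Step 4: d = 17^(-1) mod 1440 = 593.
Verification: 17 * 593 = 10081 = 7 * 1440 + 1.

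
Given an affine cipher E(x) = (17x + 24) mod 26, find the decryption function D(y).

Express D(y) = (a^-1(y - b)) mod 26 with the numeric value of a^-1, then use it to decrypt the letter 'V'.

Step 1: Find a^-1, the modular inverse of 17 mod 26.
Step 2: We need 17 * a^-1 = 1 (mod 26).
Step 3: 17 * 23 = 391 = 15 * 26 + 1, so a^-1 = 23.
Step 4: D(y) = 23(y - 24) mod 26.
Step 5: Apply to 'V' (y = 21): D(21) = 23 * (21 - 24) mod 26 = 23 * -3 mod 26 = 9 -> 'J'.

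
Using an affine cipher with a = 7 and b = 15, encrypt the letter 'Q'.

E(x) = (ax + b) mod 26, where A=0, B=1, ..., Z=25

Step 1: Convert 'Q' to number: x = 16.
Step 2: E(16) = (7 * 16 + 15) mod 26 = 127 mod 26 = 23.
Step 3: Convert 23 back to letter: X.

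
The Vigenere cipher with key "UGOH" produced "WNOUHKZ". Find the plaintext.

Step 1: Extend key: UGOHUGO
Step 2: Decrypt each letter (c - k) mod 26:
  W(22) - U(20) = (22-20) mod 26 = 2 = C
  N(13) - G(6) = (13-6) mod 26 = 7 = H
  O(14) - O(14) = (14-14) mod 26 = 0 = A
  U(20) - H(7) = (20-7) mod 26 = 13 = N
  H(7) - U(20) = (7-20) mod 26 = 13 = N
  K(10) - G(6) = (10-6) mod 26 = 4 = E
  Z(25) - O(14) = (25-14) mod 26 = 11 = L
Plaintext: CHANNEL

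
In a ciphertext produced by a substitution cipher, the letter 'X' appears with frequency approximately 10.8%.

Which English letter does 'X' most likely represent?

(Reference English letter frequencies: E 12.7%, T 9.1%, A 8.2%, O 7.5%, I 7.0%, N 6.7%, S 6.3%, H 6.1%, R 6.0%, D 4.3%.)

Step 1: The observed frequency is 10.8%.
Step 2: Compare with English frequencies:
  E: 12.7% (difference: 1.9%)
  T: 9.1% (difference: 1.7%) <-- closest
  A: 8.2% (difference: 2.6%)
  O: 7.5% (difference: 3.3%)
  I: 7.0% (difference: 3.8%)
  N: 6.7% (difference: 4.1%)
  S: 6.3% (difference: 4.5%)
  H: 6.1% (difference: 4.7%)
  R: 6.0% (difference: 4.8%)
  D: 4.3% (difference: 6.5%)
Step 3: 'X' most likely represents 'T' (frequency 9.1%).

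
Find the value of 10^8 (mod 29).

Step 1: Compute 10^8 mod 29 step by step, reducing modulo 29 at each step.
  10^1 mod 29 = 10
  10^2 mod 29 = (10 * 10) mod 29 = 13
  10^3 mod 29 = (13 * 10) mod 29 = 14
  10^4 mod 29 = (14 * 10) mod 29 = 24
  10^5 mod 29 = (24 * 10) mod 29 = 8
  10^6 mod 29 = (8 * 10) mod 29 = 22
  10^7 mod 29 = (22 * 10) mod 29 = 17
  10^8 mod 29 = (17 * 10) mod 29 = 25
Step 2: Result = 25.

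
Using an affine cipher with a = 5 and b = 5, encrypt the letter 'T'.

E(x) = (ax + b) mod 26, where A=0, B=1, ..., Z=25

Step 1: Convert 'T' to number: x = 19.
Step 2: E(19) = (5 * 19 + 5) mod 26 = 100 mod 26 = 22.
Step 3: Convert 22 back to letter: W.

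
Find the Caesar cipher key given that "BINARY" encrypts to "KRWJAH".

Step 1: Compare first letters: B (position 1) -> K (position 10).
Step 2: Shift = (10 - 1) mod 26 = 9.
The shift value is 9.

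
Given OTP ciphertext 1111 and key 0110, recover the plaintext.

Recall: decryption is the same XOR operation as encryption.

Step 1: XOR ciphertext with key:
  Ciphertext: 1111
  Key:        0110
  XOR:        1001
Step 2: Plaintext = 1001 = 9 in decimal.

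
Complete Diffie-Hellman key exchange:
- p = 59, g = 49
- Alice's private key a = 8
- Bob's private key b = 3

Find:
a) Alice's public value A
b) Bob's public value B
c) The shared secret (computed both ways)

Step 1: A = g^a mod p = 49^8 mod 59 = 15.
Step 2: B = g^b mod p = 49^3 mod 59 = 3.
Step 3: Alice computes s = B^a mod p = 3^8 mod 59 = 12.
Step 4: Bob computes s = A^b mod p = 15^3 mod 59 = 12.
Both sides agree: shared secret = 12.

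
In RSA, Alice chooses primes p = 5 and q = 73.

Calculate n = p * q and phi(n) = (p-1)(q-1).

Step 1: n = p * q = 5 * 73 = 365.
Step 2: phi(n) = (p-1)(q-1) = 4 * 72 = 288.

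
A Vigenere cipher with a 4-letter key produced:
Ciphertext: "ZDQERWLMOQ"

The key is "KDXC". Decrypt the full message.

Step 1: Key 'KDXC' has length 4. Extended key: KDXCKDXCKD
Step 2: Decrypt each position:
  Z(25) - K(10) = 15 = P
  D(3) - D(3) = 0 = A
  Q(16) - X(23) = 19 = T
  E(4) - C(2) = 2 = C
  R(17) - K(10) = 7 = H
  W(22) - D(3) = 19 = T
  L(11) - X(23) = 14 = O
  M(12) - C(2) = 10 = K
  O(14) - K(10) = 4 = E
  Q(16) - D(3) = 13 = N
Plaintext: PATCHTOKEN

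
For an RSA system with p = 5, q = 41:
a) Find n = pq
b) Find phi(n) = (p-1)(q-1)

Step 1: n = p * q = 5 * 41 = 205.
Step 2: phi(n) = (p-1)(q-1) = 4 * 40 = 160.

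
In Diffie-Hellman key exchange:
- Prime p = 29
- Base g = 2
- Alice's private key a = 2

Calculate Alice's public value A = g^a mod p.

Step 1: A = g^a mod p = 2^2 mod 29.
  2^1 mod 29 = 2
  2^2 mod 29 = (2 * 2) mod 29 = 4
Result: A = 4.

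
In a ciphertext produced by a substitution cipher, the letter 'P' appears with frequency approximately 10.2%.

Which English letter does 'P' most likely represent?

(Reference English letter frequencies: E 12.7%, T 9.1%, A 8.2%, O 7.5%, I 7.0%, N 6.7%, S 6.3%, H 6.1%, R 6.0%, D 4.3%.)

Step 1: The observed frequency is 10.2%.
Step 2: Compare with English frequencies:
  E: 12.7% (difference: 2.5%)
  T: 9.1% (difference: 1.1%) <-- closest
  A: 8.2% (difference: 2.0%)
  O: 7.5% (difference: 2.7%)
  I: 7.0% (difference: 3.2%)
  N: 6.7% (difference: 3.5%)
  S: 6.3% (difference: 3.9%)
  H: 6.1% (difference: 4.1%)
  R: 6.0% (difference: 4.2%)
  D: 4.3% (difference: 5.9%)
Step 3: 'P' most likely represents 'T' (frequency 9.1%).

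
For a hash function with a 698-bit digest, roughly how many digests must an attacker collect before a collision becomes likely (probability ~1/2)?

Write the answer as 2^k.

Step 1: The birthday paradox gives collision probability ~50% after sqrt(2^n) = 2^(n/2) hashes.
Step 2: For 698-bit output: 2^(698/2) = 2^349.
Step 3: Approximately 2^349 hash computations needed.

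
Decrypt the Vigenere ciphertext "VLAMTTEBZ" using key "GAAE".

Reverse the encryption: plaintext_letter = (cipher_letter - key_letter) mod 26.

Step 1: Extend key: GAAEGAAEG
Step 2: Decrypt each letter (c - k) mod 26:
  V(21) - G(6) = (21-6) mod 26 = 15 = P
  L(11) - A(0) = (11-0) mod 26 = 11 = L
  A(0) - A(0) = (0-0) mod 26 = 0 = A
  M(12) - E(4) = (12-4) mod 26 = 8 = I
  T(19) - G(6) = (19-6) mod 26 = 13 = N
  T(19) - A(0) = (19-0) mod 26 = 19 = T
  E(4) - A(0) = (4-0) mod 26 = 4 = E
  B(1) - E(4) = (1-4) mod 26 = 23 = X
  Z(25) - G(6) = (25-6) mod 26 = 19 = T
Plaintext: PLAINTEXT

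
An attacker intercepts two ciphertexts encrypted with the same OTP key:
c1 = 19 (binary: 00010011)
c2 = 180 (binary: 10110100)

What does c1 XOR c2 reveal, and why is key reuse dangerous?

Step 1: c1 XOR c2 = (m1 XOR k) XOR (m2 XOR k).
Step 2: By XOR associativity/commutativity: = m1 XOR m2 XOR k XOR k = m1 XOR m2.
Step 3: 00010011 XOR 10110100 = 10100111 = 167.
Step 4: The key cancels out! An attacker learns m1 XOR m2 = 167, revealing the relationship between plaintexts.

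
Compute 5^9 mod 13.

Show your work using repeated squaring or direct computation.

Step 1: Compute 5^9 mod 13 step by step, reducing modulo 13 at each step.
  5^1 mod 13 = 5
  5^2 mod 13 = (5 * 5) mod 13 = 12
  5^3 mod 13 = (12 * 5) mod 13 = 8
  5^4 mod 13 = (8 * 5) mod 13 = 1
  5^5 mod 13 = (1 * 5) mod 13 = 5
  5^6 mod 13 = (5 * 5) mod 13 = 12
  5^7 mod 13 = (12 * 5) mod 13 = 8
  5^8 mod 13 = (8 * 5) mod 13 = 1
  5^9 mod 13 = (1 * 5) mod 13 = 5
Step 2: Result = 5.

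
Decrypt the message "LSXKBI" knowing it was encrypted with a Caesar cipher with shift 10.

Step 1: Reverse the shift by subtracting 10 from each letter position.
  L (position 11) -> position (11-10) mod 26 = 1 -> B
  S (position 18) -> position (18-10) mod 26 = 8 -> I
  X (position 23) -> position (23-10) mod 26 = 13 -> N
  K (position 10) -> position (10-10) mod 26 = 0 -> A
  B (position 1) -> position (1-10) mod 26 = 17 -> R
  I (position 8) -> position (8-10) mod 26 = 24 -> Y
Decrypted message: BINARY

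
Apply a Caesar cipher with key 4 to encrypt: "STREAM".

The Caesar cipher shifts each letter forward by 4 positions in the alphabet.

Step 1: For each letter, shift forward by 4 positions (mod 26).
  S (position 18) -> position (18+4) mod 26 = 22 -> W
  T (position 19) -> position (19+4) mod 26 = 23 -> X
  R (position 17) -> position (17+4) mod 26 = 21 -> V
  E (position 4) -> position (4+4) mod 26 = 8 -> I
  A (position 0) -> position (0+4) mod 26 = 4 -> E
  M (position 12) -> position (12+4) mod 26 = 16 -> Q
Result: WXVIEQ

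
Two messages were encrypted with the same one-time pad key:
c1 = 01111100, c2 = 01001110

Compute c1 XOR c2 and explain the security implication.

Step 1: c1 XOR c2 = (m1 XOR k) XOR (m2 XOR k).
Step 2: By XOR associativity/commutativity: = m1 XOR m2 XOR k XOR k = m1 XOR m2.
Step 3: 01111100 XOR 01001110 = 00110010 = 50.
Step 4: The key cancels out! An attacker learns m1 XOR m2 = 50, revealing the relationship between plaintexts.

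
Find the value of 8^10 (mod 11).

Step 1: Compute 8^10 mod 11 step by step, reducing modulo 11 at each step.
  8^1 mod 11 = 8
  8^2 mod 11 = (8 * 8) mod 11 = 9
  8^3 mod 11 = (9 * 8) mod 11 = 6
  8^4 mod 11 = (6 * 8) mod 11 = 4
  8^5 mod 11 = (4 * 8) mod 11 = 10
  8^6 mod 11 = (10 * 8) mod 11 = 3
  8^7 mod 11 = (3 * 8) mod 11 = 2
  8^8 mod 11 = (2 * 8) mod 11 = 5
  8^9 mod 11 = (5 * 8) mod 11 = 7
  8^10 mod 11 = (7 * 8) mod 11 = 1
Step 2: Result = 1.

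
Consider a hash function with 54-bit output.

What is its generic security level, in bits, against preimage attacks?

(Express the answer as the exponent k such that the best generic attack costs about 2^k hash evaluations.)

Step 1: The hash has a 54-bit output.
Step 2: Preimage resistance means: given a digest h(x), it should be infeasible to find any input that hashes to it.
With a 54-bit output there are 2^54 possible digests, so a generic brute-force preimage search costs about 2^54 evaluations.
Step 3: Security level = 54 bits.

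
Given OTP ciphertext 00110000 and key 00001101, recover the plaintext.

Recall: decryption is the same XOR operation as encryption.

Step 1: XOR ciphertext with key:
  Ciphertext: 00110000
  Key:        00001101
  XOR:        00111101
Step 2: Plaintext = 00111101 = 61 in decimal.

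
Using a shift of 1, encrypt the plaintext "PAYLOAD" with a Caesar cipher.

Step 1: For each letter, shift forward by 1 positions (mod 26).
  P (position 15) -> position (15+1) mod 26 = 16 -> Q
  A (position 0) -> position (0+1) mod 26 = 1 -> B
  Y (position 24) -> position (24+1) mod 26 = 25 -> Z
  L (position 11) -> position (11+1) mod 26 = 12 -> M
  O (position 14) -> position (14+1) mod 26 = 15 -> P
  A (position 0) -> position (0+1) mod 26 = 1 -> B
  D (position 3) -> position (3+1) mod 26 = 4 -> E
Result: QBZMPBE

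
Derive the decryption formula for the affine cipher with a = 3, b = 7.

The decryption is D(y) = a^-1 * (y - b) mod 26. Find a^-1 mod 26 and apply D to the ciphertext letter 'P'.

Step 1: Find a^-1, the modular inverse of 3 mod 26.
Step 2: We need 3 * a^-1 = 1 (mod 26).
Step 3: 3 * 9 = 27 = 1 * 26 + 1, so a^-1 = 9.
Step 4: D(y) = 9(y - 7) mod 26.
Step 5: Apply to 'P' (y = 15): D(15) = 9 * (15 - 7) mod 26 = 9 * 8 mod 26 = 20 -> 'U'.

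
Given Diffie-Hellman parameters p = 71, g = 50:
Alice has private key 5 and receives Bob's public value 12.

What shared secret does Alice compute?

Step 1: s = B^a mod p = 12^5 mod 71.
  12^1 mod 71 = 12
  12^2 mod 71 = (12 * 12) mod 71 = 2
  12^3 mod 71 = (2 * 12) mod 71 = 24
  12^4 mod 71 = (24 * 12) mod 71 = 4
  12^5 mod 71 = (4 * 12) mod 71 = 48
Result: shared secret = 48.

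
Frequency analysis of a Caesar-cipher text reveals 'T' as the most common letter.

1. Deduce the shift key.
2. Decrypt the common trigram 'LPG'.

Step 1: In English, 'E' is the most frequent letter (12.7%).
Step 2: The most frequent ciphertext letter is 'T' (position 19).
Step 3: Shift = (19 - 4) mod 26 = 15.
Step 4: Decrypt 'LPG' by shifting back 15:
  L -> W
  P -> A
  G -> R
Step 5: 'LPG' decrypts to 'WAR'.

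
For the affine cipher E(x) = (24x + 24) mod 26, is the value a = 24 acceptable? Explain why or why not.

Step 1: Compute gcd(24, 26).
Step 2: gcd(24, 26) = 2.
Since gcd = 2 != 1, 24 shares a common factor with 26, so it cannot be used.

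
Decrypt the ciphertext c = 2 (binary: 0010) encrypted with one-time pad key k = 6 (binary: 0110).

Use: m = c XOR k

Step 1: XOR ciphertext with key:
  Ciphertext: 0010
  Key:        0110
  XOR:        0100
Step 2: Plaintext = 0100 = 4 in decimal.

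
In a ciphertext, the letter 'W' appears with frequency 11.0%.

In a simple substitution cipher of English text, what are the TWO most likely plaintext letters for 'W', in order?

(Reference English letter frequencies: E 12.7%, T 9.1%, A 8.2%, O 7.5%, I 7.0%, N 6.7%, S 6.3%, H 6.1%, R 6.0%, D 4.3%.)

Step 1: Observed frequency of 'W' is 11.0%.
Step 2: Compute distances to each reference frequency and sort:
  E (12.7%): difference = 1.7% <-- BEST
  T (9.1%): difference = 1.9% <-- RUNNER-UP
  A (8.2%): difference = 2.8%
  O (7.5%): difference = 3.5%
  I (7.0%): difference = 4.0%
Step 3: Most likely is 'E' (12.7%, diff 1.7%); second most likely is 'T' (9.1%, diff 1.9%).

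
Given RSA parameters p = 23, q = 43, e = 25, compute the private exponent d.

Step 1: n = 23 * 43 = 989.
Step 2: phi(n) = 22 * 42 = 924.
Step 3: Find d such that 25 * d = 1 (mod 924).
Step 4: d = 25^(-1) mod 924 = 37.
Verification: 25 * 37 = 925 = 1 * 924 + 1.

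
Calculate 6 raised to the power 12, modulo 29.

Step 1: Compute 6^12 mod 29 step by step, reducing modulo 29 at each step.
  6^1 mod 29 = 6
  6^2 mod 29 = (6 * 6) mod 29 = 7
  6^3 mod 29 = (7 * 6) mod 29 = 13
  6^4 mod 29 = (13 * 6) mod 29 = 20
  6^5 mod 29 = (20 * 6) mod 29 = 4
  6^6 mod 29 = (4 * 6) mod 29 = 24
  6^7 mod 29 = (24 * 6) mod 29 = 28
  6^8 mod 29 = (28 * 6) mod 29 = 23
  6^9 mod 29 = (23 * 6) mod 29 = 22
  6^10 mod 29 = (22 * 6) mod 29 = 16
  6^11 mod 29 = (16 * 6) mod 29 = 9
  6^12 mod 29 = (9 * 6) mod 29 = 25
Step 2: Result = 25.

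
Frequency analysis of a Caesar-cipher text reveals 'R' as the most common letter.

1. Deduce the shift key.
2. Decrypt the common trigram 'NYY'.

Step 1: In English, 'E' is the most frequent letter (12.7%).
Step 2: The most frequent ciphertext letter is 'R' (position 17).
Step 3: Shift = (17 - 4) mod 26 = 13.
Step 4: Decrypt 'NYY' by shifting back 13:
  N -> A
  Y -> L
  Y -> L
Step 5: 'NYY' decrypts to 'ALL'.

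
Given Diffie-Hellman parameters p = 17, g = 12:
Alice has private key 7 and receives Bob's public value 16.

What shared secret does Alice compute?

Step 1: s = B^a mod p = 16^7 mod 17.
  16^1 mod 17 = 16
  16^2 mod 17 = (16 * 16) mod 17 = 1
  16^3 mod 17 = (1 * 16) mod 17 = 16
  16^4 mod 17 = (16 * 16) mod 17 = 1
  16^5 mod 17 = (1 * 16) mod 17 = 16
  16^6 mod 17 = (16 * 16) mod 17 = 1
  16^7 mod 17 = (1 * 16) mod 17 = 16
Result: shared secret = 16.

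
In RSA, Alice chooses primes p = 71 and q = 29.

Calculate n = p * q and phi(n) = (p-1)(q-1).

Step 1: n = p * q = 71 * 29 = 2059.
Step 2: phi(n) = (p-1)(q-1) = 70 * 28 = 1960.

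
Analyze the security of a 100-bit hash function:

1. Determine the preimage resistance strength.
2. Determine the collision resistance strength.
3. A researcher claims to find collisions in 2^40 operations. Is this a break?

Step 1: Preimage resistance requires brute-force of 2^100 operations.
Step 2: Collision resistance (birthday bound) = 2^(100/2) = 2^50.
Step 3: The claimed attack costs 2^40 operations.
Step 4: Since 2^40 < 2^50, the claimed attack beats the generic birthday bound, so collision resistance is broken.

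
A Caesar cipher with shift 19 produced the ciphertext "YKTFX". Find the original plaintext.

Step 1: Reverse the shift by subtracting 19 from each letter position.
  Y (position 24) -> position (24-19) mod 26 = 5 -> F
  K (position 10) -> position (10-19) mod 26 = 17 -> R
  T (position 19) -> position (19-19) mod 26 = 0 -> A
  F (position 5) -> position (5-19) mod 26 = 12 -> M
  X (position 23) -> position (23-19) mod 26 = 4 -> E
Decrypted message: FRAME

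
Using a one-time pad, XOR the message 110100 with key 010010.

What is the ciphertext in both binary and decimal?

Step 1: Write out the XOR operation bit by bit:
  Message: 110100
  Key:     010010
  XOR:     100110
Step 2: Convert to decimal: 100110 = 38.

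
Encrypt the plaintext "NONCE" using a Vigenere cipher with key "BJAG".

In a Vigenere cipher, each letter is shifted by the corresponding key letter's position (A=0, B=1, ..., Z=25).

Step 1: Repeat key to match plaintext length:
  Plaintext: NONCE
  Key:       BJAGB
Step 2: Encrypt each letter:
  N(13) + B(1) = (13+1) mod 26 = 14 = O
  O(14) + J(9) = (14+9) mod 26 = 23 = X
  N(13) + A(0) = (13+0) mod 26 = 13 = N
  C(2) + G(6) = (2+6) mod 26 = 8 = I
  E(4) + B(1) = (4+1) mod 26 = 5 = F
Ciphertext: OXNIF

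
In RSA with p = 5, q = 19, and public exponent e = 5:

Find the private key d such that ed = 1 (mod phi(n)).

Step 1: n = 5 * 19 = 95.
Step 2: phi(n) = 4 * 18 = 72.
Step 3: Find d such that 5 * d = 1 (mod 72).
Step 4: d = 5^(-1) mod 72 = 29.
Verification: 5 * 29 = 145 = 2 * 72 + 1.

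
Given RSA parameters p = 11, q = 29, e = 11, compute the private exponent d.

Step 1: n = 11 * 29 = 319.
Step 2: phi(n) = 10 * 28 = 280.
Step 3: Find d such that 11 * d = 1 (mod 280).
Step 4: d = 11^(-1) mod 280 = 51.
Verification: 11 * 51 = 561 = 2 * 280 + 1.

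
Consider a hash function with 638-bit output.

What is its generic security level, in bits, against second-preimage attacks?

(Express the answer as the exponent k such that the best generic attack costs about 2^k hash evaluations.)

Step 1: The hash has a 638-bit output.
Step 2: Second-preimage resistance means: given a specific input x, it should be infeasible to find a different y with h(y) = h(x).
With a 638-bit output, a generic search for a second preimage costs about 2^638 evaluations (each trial matches the fixed target with probability 2^-638).
Step 3: Security level = 638 bits.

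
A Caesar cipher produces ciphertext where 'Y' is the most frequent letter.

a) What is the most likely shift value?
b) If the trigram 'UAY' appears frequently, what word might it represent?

Step 1: In English, 'E' is the most frequent letter (12.7%).
Step 2: The most frequent ciphertext letter is 'Y' (position 24).
Step 3: Shift = (24 - 4) mod 26 = 20.
Step 4: Decrypt 'UAY' by shifting back 20:
  U -> A
  A -> G
  Y -> E
Step 5: 'UAY' decrypts to 'AGE'.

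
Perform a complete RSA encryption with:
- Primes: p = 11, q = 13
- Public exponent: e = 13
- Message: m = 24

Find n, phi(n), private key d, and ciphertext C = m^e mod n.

Step 1: n = 11 * 13 = 143.
Step 2: phi(n) = (11-1)(13-1) = 10 * 12 = 120.
Step 3: Find d = 13^(-1) mod 120 = 37.
  Verify: 13 * 37 = 481 = 1 (mod 120).
Step 4: C = 24^13 mod 143 = 63.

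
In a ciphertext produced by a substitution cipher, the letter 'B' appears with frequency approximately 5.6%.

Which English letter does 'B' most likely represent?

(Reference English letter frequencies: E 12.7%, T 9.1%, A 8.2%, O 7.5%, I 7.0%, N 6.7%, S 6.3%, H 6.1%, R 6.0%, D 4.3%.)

Step 1: The observed frequency is 5.6%.
Step 2: Compare with English frequencies:
  E: 12.7% (difference: 7.1%)
  T: 9.1% (difference: 3.5%)
  A: 8.2% (difference: 2.6%)
  O: 7.5% (difference: 1.9%)
  I: 7.0% (difference: 1.4%)
  N: 6.7% (difference: 1.1%)
  S: 6.3% (difference: 0.7%)
  H: 6.1% (difference: 0.5%)
  R: 6.0% (difference: 0.4%) <-- closest
  D: 4.3% (difference: 1.3%)
Step 3: 'B' most likely represents 'R' (frequency 6.0%).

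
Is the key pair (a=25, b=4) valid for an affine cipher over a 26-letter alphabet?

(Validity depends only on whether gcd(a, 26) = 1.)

Step 1: Compute gcd(25, 26).
Step 2: gcd(25, 26) = 1.
Since gcd = 1, 25 is coprime with 26, so it is a valid key.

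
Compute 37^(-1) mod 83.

Step 1: We need x such that 37 * x = 1 (mod 83).
Step 2: Using the extended Euclidean algorithm or trial:
  37 * 9 = 333 = 4 * 83 + 1.
Step 3: Since 333 mod 83 = 1, the inverse is x = 9.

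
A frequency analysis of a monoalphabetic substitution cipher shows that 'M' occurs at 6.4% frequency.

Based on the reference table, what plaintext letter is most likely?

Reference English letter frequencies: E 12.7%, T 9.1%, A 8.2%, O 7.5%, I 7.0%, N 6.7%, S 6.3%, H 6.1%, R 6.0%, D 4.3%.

Step 1: The observed frequency is 6.4%.
Step 2: Compare with English frequencies:
  E: 12.7% (difference: 6.3%)
  T: 9.1% (difference: 2.7%)
  A: 8.2% (difference: 1.8%)
  O: 7.5% (difference: 1.1%)
  I: 7.0% (difference: 0.6%)
  N: 6.7% (difference: 0.3%)
  S: 6.3% (difference: 0.1%) <-- closest
  H: 6.1% (difference: 0.3%)
  R: 6.0% (difference: 0.4%)
  D: 4.3% (difference: 2.1%)
Step 3: 'M' most likely represents 'S' (frequency 6.3%).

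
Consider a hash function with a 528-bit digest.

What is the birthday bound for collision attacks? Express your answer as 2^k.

Step 1: The birthday paradox gives collision probability ~50% after sqrt(2^n) = 2^(n/2) hashes.
Step 2: For 528-bit output: 2^(528/2) = 2^264.
Step 3: Approximately 2^264 hash computations needed.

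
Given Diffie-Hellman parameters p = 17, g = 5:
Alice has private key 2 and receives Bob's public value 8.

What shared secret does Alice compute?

Step 1: s = B^a mod p = 8^2 mod 17.
  8^1 mod 17 = 8
  8^2 mod 17 = (8 * 8) mod 17 = 13
Result: shared secret = 13.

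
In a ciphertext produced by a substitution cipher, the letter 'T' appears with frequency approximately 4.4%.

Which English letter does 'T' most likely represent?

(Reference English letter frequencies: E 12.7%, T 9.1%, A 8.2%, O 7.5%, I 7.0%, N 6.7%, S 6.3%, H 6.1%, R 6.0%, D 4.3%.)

Step 1: The observed frequency is 4.4%.
Step 2: Compare with English frequencies:
  E: 12.7% (difference: 8.3%)
  T: 9.1% (difference: 4.7%)
  A: 8.2% (difference: 3.8%)
  O: 7.5% (difference: 3.1%)
  I: 7.0% (difference: 2.6%)
  N: 6.7% (difference: 2.3%)
  S: 6.3% (difference: 1.9%)
  H: 6.1% (difference: 1.7%)
  R: 6.0% (difference: 1.6%)
  D: 4.3% (difference: 0.1%) <-- closest
Step 3: 'T' most likely represents 'D' (frequency 4.3%).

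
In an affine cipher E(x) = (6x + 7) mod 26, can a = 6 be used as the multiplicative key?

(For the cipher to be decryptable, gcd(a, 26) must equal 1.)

Step 1: Compute gcd(6, 26).
Step 2: gcd(6, 26) = 2.
Since gcd = 2 != 1, 6 shares a common factor with 26, so it cannot be used.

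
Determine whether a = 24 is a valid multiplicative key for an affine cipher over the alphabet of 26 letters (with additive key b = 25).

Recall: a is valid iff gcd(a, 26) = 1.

Step 1: Compute gcd(24, 26).
Step 2: gcd(24, 26) = 2.
Since gcd = 2 != 1, 24 shares a common factor with 26, so it cannot be used.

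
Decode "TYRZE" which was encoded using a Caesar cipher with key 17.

Step 1: Reverse the shift by subtracting 17 from each letter position.
  T (position 19) -> position (19-17) mod 26 = 2 -> C
  Y (position 24) -> position (24-17) mod 26 = 7 -> H
  R (position 17) -> position (17-17) mod 26 = 0 -> A
  Z (position 25) -> position (25-17) mod 26 = 8 -> I
  E (position 4) -> position (4-17) mod 26 = 13 -> N
Decrypted message: CHAIN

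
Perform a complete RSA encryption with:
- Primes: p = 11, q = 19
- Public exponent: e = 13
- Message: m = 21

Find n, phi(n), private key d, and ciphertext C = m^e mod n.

Step 1: n = 11 * 19 = 209.
Step 2: phi(n) = (11-1)(19-1) = 10 * 18 = 180.
Step 3: Find d = 13^(-1) mod 180 = 97.
  Verify: 13 * 97 = 1261 = 1 (mod 180).
Step 4: C = 21^13 mod 209 = 98.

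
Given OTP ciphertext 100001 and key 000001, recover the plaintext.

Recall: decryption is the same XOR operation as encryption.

Step 1: XOR ciphertext with key:
  Ciphertext: 100001
  Key:        000001
  XOR:        100000
Step 2: Plaintext = 100000 = 32 in decimal.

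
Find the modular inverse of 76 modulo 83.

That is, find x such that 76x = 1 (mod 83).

Step 1: We need x such that 76 * x = 1 (mod 83).
Step 2: Using the extended Euclidean algorithm or trial:
  76 * 71 = 5396 = 65 * 83 + 1.
Step 3: Since 5396 mod 83 = 1, the inverse is x = 71.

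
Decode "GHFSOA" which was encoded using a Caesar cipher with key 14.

Step 1: Reverse the shift by subtracting 14 from each letter position.
  G (position 6) -> position (6-14) mod 26 = 18 -> S
  H (position 7) -> position (7-14) mod 26 = 19 -> T
  F (position 5) -> position (5-14) mod 26 = 17 -> R
  S (position 18) -> position (18-14) mod 26 = 4 -> E
  O (position 14) -> position (14-14) mod 26 = 0 -> A
  A (position 0) -> position (0-14) mod 26 = 12 -> M
Decrypted message: STREAM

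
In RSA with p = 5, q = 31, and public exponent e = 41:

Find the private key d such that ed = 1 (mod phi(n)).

Step 1: n = 5 * 31 = 155.
Step 2: phi(n) = 4 * 30 = 120.
Step 3: Find d such that 41 * d = 1 (mod 120).
Step 4: d = 41^(-1) mod 120 = 41.
Verification: 41 * 41 = 1681 = 14 * 120 + 1.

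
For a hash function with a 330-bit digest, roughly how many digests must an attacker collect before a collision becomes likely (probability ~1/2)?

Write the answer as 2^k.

Step 1: The birthday paradox gives collision probability ~50% after sqrt(2^n) = 2^(n/2) hashes.
Step 2: For 330-bit output: 2^(330/2) = 2^165.
Step 3: Approximately 2^165 hash computations needed.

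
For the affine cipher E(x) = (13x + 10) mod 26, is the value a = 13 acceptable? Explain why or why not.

Step 1: Compute gcd(13, 26).
Step 2: gcd(13, 26) = 13.
Since gcd = 13 != 1, 13 shares a common factor with 26, so it cannot be used.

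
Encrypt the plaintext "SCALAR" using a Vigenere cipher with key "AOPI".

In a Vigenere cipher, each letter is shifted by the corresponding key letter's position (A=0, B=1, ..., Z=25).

Step 1: Repeat key to match plaintext length:
  Plaintext: SCALAR
  Key:       AOPIAO
Step 2: Encrypt each letter:
  S(18) + A(0) = (18+0) mod 26 = 18 = S
  C(2) + O(14) = (2+14) mod 26 = 16 = Q
  A(0) + P(15) = (0+15) mod 26 = 15 = P
  L(11) + I(8) = (11+8) mod 26 = 19 = T
  A(0) + A(0) = (0+0) mod 26 = 0 = A
  R(17) + O(14) = (17+14) mod 26 = 5 = F
Ciphertext: SQPTAF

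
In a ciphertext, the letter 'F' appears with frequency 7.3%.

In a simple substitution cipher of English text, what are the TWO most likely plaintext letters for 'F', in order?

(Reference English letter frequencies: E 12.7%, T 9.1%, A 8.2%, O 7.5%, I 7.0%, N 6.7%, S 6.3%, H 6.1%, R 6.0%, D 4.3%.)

Step 1: Observed frequency of 'F' is 7.3%.
Step 2: Compute distances to each reference frequency and sort:
  O (7.5%): difference = 0.2% <-- BEST
  I (7.0%): difference = 0.3% <-- RUNNER-UP
  N (6.7%): difference = 0.6%
  A (8.2%): difference = 0.9%
  S (6.3%): difference = 1.0%
Step 3: Most likely is 'O' (7.5%, diff 0.2%); second most likely is 'I' (7.0%, diff 0.3%).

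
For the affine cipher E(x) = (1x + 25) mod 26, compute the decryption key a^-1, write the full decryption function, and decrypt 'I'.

Step 1: Find a^-1, the modular inverse of 1 mod 26.
Step 2: We need 1 * a^-1 = 1 (mod 26).
Step 3: 1 * 1 = 1 = 0 * 26 + 1, so a^-1 = 1.
Step 4: D(y) = 1(y - 25) mod 26.
Step 5: Apply to 'I' (y = 8): D(8) = 1 * (8 - 25) mod 26 = 1 * -17 mod 26 = 9 -> 'J'.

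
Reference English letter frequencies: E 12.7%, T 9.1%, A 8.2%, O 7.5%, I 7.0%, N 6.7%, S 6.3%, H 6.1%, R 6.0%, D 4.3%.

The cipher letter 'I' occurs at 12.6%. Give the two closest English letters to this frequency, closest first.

Step 1: Observed frequency of 'I' is 12.6%.
Step 2: Compute distances to each reference frequency and sort:
  E (12.7%): difference = 0.1% <-- BEST
  T (9.1%): difference = 3.5% <-- RUNNER-UP
  A (8.2%): difference = 4.4%
  O (7.5%): difference = 5.1%
  I (7.0%): difference = 5.6%
Step 3: Most likely is 'E' (12.7%, diff 0.1%); second most likely is 'T' (9.1%, diff 3.5%).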